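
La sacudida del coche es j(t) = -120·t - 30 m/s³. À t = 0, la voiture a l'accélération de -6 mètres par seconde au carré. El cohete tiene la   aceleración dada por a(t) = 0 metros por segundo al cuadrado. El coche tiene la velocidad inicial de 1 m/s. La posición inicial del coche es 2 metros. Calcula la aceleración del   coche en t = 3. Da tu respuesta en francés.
En partant du jerk j(t) = -120·t - 30, nous prenons 1 intégrale. La primitive du jerk est l'accélération. En utilisant a(0) = -6, nous obtenons a(t) = -60·t^2 - 30·t - 6. En utilisant a(t) = -60·t^2 - 30·t - 6 et en substituant t = 3, nous trouvons a = -636.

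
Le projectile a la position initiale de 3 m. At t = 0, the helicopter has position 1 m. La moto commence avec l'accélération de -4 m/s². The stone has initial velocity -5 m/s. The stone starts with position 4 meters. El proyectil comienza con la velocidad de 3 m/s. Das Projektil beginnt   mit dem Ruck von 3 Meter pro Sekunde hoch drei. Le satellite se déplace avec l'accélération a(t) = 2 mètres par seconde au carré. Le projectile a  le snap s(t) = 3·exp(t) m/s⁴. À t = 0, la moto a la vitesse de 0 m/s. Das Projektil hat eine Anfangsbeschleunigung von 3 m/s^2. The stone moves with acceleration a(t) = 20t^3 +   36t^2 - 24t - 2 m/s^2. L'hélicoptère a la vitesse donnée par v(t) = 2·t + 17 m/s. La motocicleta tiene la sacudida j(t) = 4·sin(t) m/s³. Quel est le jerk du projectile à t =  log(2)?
En partant du snap s(t) = 3·exp(t), nous prenons 1 primitive. L'intégrale du snap est le jerk. En utilisant j(0) = 3, nous obtenons j(t) = 3·exp(t). En utilisant j(t) = 3·exp(t) et en substituant t = log(2), nous trouvons j = 6.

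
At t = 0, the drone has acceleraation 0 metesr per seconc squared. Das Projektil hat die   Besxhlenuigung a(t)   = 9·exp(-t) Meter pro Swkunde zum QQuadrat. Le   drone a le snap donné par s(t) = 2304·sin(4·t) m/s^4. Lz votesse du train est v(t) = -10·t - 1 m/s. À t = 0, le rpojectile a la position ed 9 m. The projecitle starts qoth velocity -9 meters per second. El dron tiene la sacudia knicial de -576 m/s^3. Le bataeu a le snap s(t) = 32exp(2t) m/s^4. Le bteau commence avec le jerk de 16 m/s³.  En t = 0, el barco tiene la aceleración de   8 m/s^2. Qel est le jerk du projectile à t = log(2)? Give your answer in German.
Wir müssen unsere Gleichung für die Beschleunigung a(t) = 9·exp(-t) 1-mal ableiten. Die Ableitung von der Beschleunigung ergibt den Ruck: j(t) = -9·exp(-t). Mit j(t) = -9·exp(-t) und Einsetzen von t = log(2), finden wir j = -9/2.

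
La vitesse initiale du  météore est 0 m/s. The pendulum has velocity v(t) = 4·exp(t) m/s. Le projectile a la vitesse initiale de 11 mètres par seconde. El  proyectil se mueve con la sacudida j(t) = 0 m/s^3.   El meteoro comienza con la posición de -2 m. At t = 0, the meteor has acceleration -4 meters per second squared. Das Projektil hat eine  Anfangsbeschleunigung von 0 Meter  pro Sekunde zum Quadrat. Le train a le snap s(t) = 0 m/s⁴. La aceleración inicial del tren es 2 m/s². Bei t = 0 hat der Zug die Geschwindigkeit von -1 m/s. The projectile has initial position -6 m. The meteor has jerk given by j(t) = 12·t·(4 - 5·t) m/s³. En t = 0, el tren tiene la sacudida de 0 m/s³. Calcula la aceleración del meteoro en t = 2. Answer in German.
Um dies zu lösen, müssen wir 1 Integral unserer Gleichung für den Ruck j(t) = 12·t·(4 - 5·t) finden. Durch Integration von dem Ruck und Verwendung der Anfangsbedingung a(0) = -4, erhalten wir a(t) = -20·t^3 + 24·t^2 - 4. Wir haben die Beschleunigung a(t) = -20·t^3 + 24·t^2 - 4. Durch Einsetzen von t = 2: a(2) = -68.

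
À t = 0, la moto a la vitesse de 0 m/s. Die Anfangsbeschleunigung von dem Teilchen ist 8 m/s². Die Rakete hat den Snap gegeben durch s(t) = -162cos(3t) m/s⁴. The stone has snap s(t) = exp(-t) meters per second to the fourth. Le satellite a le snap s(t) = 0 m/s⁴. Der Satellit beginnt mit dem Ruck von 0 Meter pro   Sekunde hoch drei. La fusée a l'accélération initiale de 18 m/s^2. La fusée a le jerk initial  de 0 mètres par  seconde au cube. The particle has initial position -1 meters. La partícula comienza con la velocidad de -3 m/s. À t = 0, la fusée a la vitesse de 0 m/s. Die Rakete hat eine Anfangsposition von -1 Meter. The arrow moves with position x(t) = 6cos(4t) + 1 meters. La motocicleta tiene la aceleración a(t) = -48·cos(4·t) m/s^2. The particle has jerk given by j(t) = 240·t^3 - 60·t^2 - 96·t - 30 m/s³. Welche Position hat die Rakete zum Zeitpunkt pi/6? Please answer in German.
Wir müssen die Stammfunktion unserer Gleichung für den Snap s(t) = -162·cos(3·t) 4-mal finden. Durch Integration von dem Snap und Verwendung der Anfangsbedingung j(0) = 0, erhalten wir j(t) = -54·sin(3·t). Die Stammfunktion von dem Ruck ist die Beschleunigung. Mit a(0) = 18 erhalten wir a(t) = 18·cos(3·t). Mit ∫a(t)dt und Anwendung von v(0) = 0, finden wir v(t) = 6·sin(3·t). Durch Integration von der Geschwindigkeit und Verwendung der Anfangsbedingung x(0) = -1, erhalten wir x(t) = 1 - 2·cos(3·t). Wir haben die Position x(t) = 1 - 2·cos(3·t). Durch Einsetzen von t = pi/6: x(pi/6) = 1.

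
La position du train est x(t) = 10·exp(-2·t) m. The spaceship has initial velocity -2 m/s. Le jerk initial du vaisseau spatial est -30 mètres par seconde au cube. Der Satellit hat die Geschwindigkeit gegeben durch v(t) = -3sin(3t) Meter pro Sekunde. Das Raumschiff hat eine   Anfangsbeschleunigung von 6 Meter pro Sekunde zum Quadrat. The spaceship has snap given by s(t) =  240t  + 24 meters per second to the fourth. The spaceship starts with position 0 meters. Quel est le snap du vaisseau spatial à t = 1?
De l'équation du snap s(t) = 240·t + 24, nous substituons t = 1 pour obtenir s = 264.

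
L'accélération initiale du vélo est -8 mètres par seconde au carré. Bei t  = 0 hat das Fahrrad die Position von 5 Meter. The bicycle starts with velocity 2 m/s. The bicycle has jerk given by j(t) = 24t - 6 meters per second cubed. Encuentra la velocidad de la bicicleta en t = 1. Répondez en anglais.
Starting from jerk j(t) = 24·t - 6, we take 2 integrals. Finding the integral of j(t) and using a(0) = -8: a(t) = 12·t^2 - 6·t - 8. Taking ∫a(t)dt and applying v(0) = 2, we find v(t) = 4·t^3 - 3·t^2 - 8·t + 2. Using v(t) = 4·t^3 - 3·t^2 - 8·t + 2 and substituting t = 1, we find v = -5.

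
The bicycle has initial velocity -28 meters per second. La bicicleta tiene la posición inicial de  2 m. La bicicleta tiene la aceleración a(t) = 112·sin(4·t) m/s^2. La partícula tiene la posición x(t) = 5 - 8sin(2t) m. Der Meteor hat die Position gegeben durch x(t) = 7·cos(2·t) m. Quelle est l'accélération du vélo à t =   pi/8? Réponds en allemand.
Mit a(t) = 112·sin(4·t) und Einsetzen von t = pi/8, finden wir a = 112.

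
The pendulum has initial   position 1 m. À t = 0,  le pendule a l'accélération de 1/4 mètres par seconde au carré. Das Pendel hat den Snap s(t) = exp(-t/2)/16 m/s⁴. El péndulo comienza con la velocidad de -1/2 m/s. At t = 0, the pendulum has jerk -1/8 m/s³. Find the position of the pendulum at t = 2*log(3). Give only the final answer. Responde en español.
La respuesta es 1/3.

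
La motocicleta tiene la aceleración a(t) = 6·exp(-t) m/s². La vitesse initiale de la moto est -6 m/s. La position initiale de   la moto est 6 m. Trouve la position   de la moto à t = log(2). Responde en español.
Para resolver esto, necesitamos tomar 2 integrales de nuestra ecuación de la aceleración a(t) = 6·exp(-t). Tomando ∫a(t)dt y aplicando v(0) = -6, encontramos v(t) = -6·exp(-t). Tomando ∫v(t)dt y aplicando x(0) = 6, encontramos x(t) = 6·exp(-t). De la ecuación de la posición x(t) = 6·exp(-t), sustituimos t = log(2) para obtener x = 3.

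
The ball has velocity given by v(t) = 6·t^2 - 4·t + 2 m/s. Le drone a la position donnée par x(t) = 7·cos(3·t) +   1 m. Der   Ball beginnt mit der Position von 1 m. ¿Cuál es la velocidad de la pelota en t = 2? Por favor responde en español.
Tenemos la velocidad v(t) = 6·t^2 - 4·t + 2. Sustituyendo t = 2: v(2) = 18.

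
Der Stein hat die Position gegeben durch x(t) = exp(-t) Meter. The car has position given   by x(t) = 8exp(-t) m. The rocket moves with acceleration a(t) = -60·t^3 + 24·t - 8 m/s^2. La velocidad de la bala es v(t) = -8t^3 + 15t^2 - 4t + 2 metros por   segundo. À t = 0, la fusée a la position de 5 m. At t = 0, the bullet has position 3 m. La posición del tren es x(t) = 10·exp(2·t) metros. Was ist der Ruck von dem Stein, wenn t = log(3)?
Ausgehend von der Position x(t) = exp(-t), nehmen wir 3 Ableitungen. Die Ableitung von der Position ergibt die Geschwindigkeit: v(t) = -exp(-t). Durch Ableiten von der Geschwindigkeit erhalten wir die Beschleunigung: a(t) = exp(-t). Die Ableitung von der Beschleunigung ergibt den Ruck: j(t) = -exp(-t). Mit j(t) = -exp(-t) und Einsetzen von t = log(3), finden wir j = -1/3.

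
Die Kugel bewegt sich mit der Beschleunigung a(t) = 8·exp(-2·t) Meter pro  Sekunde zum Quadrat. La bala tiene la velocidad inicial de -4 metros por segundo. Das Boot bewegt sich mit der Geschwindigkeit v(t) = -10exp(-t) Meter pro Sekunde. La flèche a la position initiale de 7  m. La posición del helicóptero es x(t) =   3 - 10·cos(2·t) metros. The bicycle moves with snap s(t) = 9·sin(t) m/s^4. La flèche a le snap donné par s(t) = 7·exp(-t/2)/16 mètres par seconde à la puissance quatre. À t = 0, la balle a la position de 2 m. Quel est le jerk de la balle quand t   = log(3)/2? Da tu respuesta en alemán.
Um dies zu lösen, müssen wir 1 Ableitung unserer Gleichung für die Beschleunigung a(t) = 8·exp(-2·t) nehmen. Die Ableitung von der Beschleunigung ergibt den Ruck: j(t) = -16·exp(-2·t). Wir haben den Ruck j(t) = -16·exp(-2·t). Durch Einsetzen von t = log(3)/2: j(log(3)/2) = -16/3.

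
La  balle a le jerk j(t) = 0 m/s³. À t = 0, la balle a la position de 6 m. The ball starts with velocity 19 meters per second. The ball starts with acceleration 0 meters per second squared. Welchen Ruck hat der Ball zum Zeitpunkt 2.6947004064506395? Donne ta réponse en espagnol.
Tenemos la sacudida j(t) = 0. Sustituyendo t = 2.6947004064506395: j(2.6947004064506395) = 0.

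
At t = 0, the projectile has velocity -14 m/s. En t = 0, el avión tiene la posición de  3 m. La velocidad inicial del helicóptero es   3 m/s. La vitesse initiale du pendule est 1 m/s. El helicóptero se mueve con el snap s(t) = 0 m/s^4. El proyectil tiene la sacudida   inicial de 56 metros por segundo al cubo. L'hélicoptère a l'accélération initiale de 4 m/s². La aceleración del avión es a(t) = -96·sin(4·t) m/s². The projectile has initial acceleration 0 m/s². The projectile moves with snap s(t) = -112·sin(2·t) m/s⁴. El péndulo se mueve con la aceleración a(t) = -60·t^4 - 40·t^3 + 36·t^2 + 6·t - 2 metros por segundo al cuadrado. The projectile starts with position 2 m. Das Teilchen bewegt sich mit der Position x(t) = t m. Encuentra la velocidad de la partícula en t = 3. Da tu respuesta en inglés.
Starting from position x(t) = t, we take 1 derivative. Differentiating position, we get velocity: v(t) = 1. We have velocity v(t) = 1. Substituting t = 3: v(3) = 1.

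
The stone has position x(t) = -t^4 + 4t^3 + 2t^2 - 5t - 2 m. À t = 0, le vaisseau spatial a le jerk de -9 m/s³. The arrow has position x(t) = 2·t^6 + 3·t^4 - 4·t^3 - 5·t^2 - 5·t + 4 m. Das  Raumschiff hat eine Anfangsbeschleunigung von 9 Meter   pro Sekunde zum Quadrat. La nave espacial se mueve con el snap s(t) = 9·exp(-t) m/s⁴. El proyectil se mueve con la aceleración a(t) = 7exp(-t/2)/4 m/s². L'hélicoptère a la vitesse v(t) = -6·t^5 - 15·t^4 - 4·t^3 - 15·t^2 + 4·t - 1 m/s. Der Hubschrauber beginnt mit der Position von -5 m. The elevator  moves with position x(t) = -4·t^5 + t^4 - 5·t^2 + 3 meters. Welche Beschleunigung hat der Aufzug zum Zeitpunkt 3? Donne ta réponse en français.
En partant de la position x(t) = -4·t^5 + t^4 - 5·t^2 + 3, nous prenons 2 dérivées. En dérivant la position, nous obtenons la vitesse: v(t) = -20·t^4 + 4·t^3 - 10·t. En prenant d/dt de v(t), nous trouvons a(t) = -80·t^3 + 12·t^2 - 10. De l'équation de l'accélération a(t) = -80·t^3 + 12·t^2 - 10, nous substituons t = 3 pour obtenir a = -2062.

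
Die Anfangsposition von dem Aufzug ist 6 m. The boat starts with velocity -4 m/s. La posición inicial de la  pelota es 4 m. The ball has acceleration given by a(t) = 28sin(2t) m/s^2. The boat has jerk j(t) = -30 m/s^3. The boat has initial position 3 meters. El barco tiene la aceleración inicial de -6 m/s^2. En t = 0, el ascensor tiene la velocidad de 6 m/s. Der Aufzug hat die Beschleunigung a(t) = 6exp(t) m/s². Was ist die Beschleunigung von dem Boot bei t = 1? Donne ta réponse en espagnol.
Para resolver esto, necesitamos tomar 1 integral de nuestra ecuación de la sacudida j(t) = -30. Integrando la sacudida y usando la condición inicial a(0) = -6, obtenemos a(t) = -30·t - 6. Usando a(t) = -30·t - 6 y sustituyendo t = 1, encontramos a = -36.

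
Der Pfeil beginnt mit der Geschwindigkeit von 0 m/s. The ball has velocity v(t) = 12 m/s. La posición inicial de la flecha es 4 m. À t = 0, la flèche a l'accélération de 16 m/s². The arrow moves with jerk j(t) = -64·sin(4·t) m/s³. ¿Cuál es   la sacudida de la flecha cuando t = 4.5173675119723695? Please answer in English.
From the given jerk equation j(t) = -64·sin(4·t), we substitute t = 4.5173675119723695 to get j = 45.0137897822129.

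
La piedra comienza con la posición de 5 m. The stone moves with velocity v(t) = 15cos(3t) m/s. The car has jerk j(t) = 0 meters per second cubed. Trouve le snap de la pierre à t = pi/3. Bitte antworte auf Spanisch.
Debemos derivar nuestra ecuación de la velocidad v(t) = 15·cos(3·t) 3 veces. Tomando d/dt de v(t), encontramos a(t) = -45·sin(3·t). La derivada de la aceleración da la sacudida: j(t) = -135·cos(3·t). Derivando la sacudida, obtenemos el snap: s(t) = 405·sin(3·t). Tenemos el snap s(t) = 405·sin(3·t). Sustituyendo t = pi/3: s(pi/3) = 0.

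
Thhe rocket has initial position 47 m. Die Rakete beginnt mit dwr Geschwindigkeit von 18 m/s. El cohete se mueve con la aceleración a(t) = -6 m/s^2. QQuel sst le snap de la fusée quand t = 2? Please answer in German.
Um dies zu lösen, müssen wir 2 Ableitungen unserer Gleichung für die Beschleunigung a(t) = -6 nehmen. Durch Ableiten von der Beschleunigung erhalten wir den Ruck: j(t) = 0. Mit d/dt von j(t) finden wir s(t) = 0. Mit s(t) = 0 und Einsetzen von t = 2, finden wir s = 0.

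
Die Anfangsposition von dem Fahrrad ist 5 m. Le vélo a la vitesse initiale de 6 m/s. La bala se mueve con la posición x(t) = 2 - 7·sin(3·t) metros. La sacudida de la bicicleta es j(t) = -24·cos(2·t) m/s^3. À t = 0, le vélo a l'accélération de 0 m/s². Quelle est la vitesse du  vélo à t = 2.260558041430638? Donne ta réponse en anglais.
To solve this, we need to take 2 antiderivatives of our jerk equation j(t) = -24·cos(2·t). Finding the antiderivative of j(t) and using a(0) = 0: a(t) = -12·sin(2·t). The antiderivative of acceleration, with v(0) = 6, gives velocity: v(t) = 6·cos(2·t). From the given velocity equation v(t) = 6·cos(2·t), we substitute t = 2.260558041430638 to get v = -1.14065239438085.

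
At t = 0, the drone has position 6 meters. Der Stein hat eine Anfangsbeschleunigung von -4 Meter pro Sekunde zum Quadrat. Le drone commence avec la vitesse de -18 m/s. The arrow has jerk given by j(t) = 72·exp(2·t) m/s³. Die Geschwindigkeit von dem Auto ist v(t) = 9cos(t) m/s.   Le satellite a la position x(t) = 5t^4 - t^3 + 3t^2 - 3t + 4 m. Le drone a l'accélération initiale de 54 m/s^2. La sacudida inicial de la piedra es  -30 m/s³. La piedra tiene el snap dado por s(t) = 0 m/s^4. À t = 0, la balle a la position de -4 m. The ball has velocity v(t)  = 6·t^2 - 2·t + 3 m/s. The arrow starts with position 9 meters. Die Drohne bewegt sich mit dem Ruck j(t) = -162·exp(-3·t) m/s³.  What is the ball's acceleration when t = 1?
To solve this, we need to take 1 derivative of our velocity equation v(t) = 6·t^2 - 2·t + 3. Differentiating velocity, we get acceleration: a(t) = 12·t - 2. From the given acceleration equation a(t) = 12·t - 2, we substitute t = 1 to get a = 10.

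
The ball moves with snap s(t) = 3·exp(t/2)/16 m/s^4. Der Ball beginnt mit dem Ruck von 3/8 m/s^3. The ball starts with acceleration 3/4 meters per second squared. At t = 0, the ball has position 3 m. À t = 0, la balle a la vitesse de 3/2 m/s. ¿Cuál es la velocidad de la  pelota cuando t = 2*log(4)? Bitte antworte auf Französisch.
Nous devons trouver la primitive de notre équation du snap s(t) = 3·exp(t/2)/16 3 fois. En intégrant le snap et en utilisant la condition initiale j(0) = 3/8, nous obtenons j(t) = 3·exp(t/2)/8. L'intégrale du jerk, avec a(0) = 3/4, donne l'accélération: a(t) = 3·exp(t/2)/4. La primitive de l'accélération est la vitesse. En utilisant v(0) = 3/2, nous obtenons v(t) = 3·exp(t/2)/2. Nous avons la vitesse v(t) = 3·exp(t/2)/2. En substituant t = 2*log(4): v(2*log(4)) = 6.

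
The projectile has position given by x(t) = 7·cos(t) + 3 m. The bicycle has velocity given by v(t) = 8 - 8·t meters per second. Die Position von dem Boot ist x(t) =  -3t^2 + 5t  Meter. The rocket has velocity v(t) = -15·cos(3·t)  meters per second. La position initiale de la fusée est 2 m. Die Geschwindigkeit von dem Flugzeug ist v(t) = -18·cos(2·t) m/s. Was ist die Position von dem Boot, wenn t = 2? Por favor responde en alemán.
Mit x(t) = -3·t^2 + 5·t und Einsetzen von t = 2, finden wir x = -2.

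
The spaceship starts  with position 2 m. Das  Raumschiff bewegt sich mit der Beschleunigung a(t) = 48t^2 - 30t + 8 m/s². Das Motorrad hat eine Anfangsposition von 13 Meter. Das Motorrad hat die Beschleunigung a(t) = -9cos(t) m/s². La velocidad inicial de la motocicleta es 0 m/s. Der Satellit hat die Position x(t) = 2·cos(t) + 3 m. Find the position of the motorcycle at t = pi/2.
Starting from acceleration a(t) = -9·cos(t), we take 2 antiderivatives. The integral of acceleration is velocity. Using v(0) = 0, we get v(t) = -9·sin(t). Taking ∫v(t)dt and applying x(0) = 13, we find x(t) = 9·cos(t) + 4. Using x(t) = 9·cos(t) + 4 and substituting t = pi/2, we find x = 4.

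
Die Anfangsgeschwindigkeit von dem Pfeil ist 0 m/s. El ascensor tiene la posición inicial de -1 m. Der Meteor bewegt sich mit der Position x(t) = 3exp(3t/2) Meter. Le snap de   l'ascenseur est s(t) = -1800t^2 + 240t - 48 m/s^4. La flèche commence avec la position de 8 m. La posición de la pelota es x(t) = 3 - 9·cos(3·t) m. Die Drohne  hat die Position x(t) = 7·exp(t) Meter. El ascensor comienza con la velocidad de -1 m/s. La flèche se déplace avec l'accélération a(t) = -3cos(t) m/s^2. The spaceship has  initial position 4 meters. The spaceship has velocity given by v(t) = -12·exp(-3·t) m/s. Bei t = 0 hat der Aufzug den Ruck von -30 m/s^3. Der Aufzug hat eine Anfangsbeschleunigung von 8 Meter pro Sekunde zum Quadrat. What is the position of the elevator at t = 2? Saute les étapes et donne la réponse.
The position at t = 2 is x = -315.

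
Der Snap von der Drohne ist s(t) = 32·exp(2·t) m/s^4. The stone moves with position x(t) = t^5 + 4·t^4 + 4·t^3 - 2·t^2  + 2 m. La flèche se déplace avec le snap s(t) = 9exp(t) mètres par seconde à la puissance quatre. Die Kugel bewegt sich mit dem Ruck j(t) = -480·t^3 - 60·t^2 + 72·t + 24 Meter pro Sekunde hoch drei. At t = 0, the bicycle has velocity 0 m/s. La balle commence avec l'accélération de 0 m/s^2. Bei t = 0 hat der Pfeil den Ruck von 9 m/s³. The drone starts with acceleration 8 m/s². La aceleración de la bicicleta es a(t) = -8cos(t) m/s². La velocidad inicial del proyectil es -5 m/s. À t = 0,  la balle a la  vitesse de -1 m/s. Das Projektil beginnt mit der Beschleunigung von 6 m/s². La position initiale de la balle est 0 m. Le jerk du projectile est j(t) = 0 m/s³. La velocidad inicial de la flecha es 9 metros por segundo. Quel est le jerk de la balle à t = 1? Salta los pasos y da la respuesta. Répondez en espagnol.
En t = 1, j = -444.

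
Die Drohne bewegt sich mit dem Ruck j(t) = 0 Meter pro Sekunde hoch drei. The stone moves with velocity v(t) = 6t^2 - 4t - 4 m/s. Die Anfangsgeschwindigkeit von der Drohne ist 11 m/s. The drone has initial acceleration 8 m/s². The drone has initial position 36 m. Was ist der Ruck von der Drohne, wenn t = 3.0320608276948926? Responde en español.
Usando j(t) = 0 y sustituyendo t = 3.0320608276948926, encontramos j = 0.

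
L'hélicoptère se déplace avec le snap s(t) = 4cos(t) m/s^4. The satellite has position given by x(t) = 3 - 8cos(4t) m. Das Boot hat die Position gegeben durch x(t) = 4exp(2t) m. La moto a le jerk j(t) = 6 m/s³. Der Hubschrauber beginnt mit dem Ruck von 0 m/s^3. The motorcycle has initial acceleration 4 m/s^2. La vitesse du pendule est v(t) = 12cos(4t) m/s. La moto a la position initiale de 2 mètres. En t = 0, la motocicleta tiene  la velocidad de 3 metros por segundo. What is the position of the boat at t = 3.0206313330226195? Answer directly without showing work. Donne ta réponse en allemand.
x(3.0206313330226195) = 1681.69421771392.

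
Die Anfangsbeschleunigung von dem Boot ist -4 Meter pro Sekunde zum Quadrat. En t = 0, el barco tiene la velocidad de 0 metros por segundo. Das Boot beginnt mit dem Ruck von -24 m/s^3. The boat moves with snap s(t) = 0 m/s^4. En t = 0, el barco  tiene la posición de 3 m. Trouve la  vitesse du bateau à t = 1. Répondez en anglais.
Starting from snap s(t) = 0, we take 3 antiderivatives. The antiderivative of snap, with j(0) = -24, gives jerk: j(t) = -24. Integrating jerk and using the initial condition a(0) = -4, we get a(t) = -24·t - 4. Taking ∫a(t)dt and applying v(0) = 0, we find v(t) = 4·t·(-3·t - 1). We have velocity v(t) = 4·t·(-3·t - 1). Substituting t = 1: v(1) = -16.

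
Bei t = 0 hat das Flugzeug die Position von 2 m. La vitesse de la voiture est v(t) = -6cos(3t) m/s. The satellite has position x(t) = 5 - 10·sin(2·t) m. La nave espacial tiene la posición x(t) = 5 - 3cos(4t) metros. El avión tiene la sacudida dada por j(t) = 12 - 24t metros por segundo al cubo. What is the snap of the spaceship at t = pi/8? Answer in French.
Nous devons dériver notre équation de la position x(t) = 5 - 3·cos(4·t) 4 fois. En dérivant la position, nous obtenons la vitesse: v(t) = 12·sin(4·t). En prenant d/dt de v(t), nous trouvons a(t) = 48·cos(4·t). La dérivée de l'accélération donne le jerk: j(t) = -192·sin(4·t). La dérivée du jerk donne le snap: s(t) = -768·cos(4·t). Nous avons le snap s(t) = -768·cos(4·t). En substituant t = pi/8: s(pi/8) = 0.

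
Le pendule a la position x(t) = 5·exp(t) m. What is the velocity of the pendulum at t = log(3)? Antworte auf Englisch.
Starting from position x(t) = 5·exp(t), we take 1 derivative. Taking d/dt of x(t), we find v(t) = 5·exp(t). We have velocity v(t) = 5·exp(t). Substituting t = log(3): v(log(3)) = 15.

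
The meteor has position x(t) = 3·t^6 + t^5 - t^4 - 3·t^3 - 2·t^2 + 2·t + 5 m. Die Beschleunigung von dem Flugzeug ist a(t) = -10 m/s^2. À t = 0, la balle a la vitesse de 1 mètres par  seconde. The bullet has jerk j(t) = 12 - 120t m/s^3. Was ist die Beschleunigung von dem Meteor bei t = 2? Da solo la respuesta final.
a(2) = 1512.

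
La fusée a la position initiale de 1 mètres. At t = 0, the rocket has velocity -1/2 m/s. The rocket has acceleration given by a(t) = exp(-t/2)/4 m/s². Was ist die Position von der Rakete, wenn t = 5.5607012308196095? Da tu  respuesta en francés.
Nous devons trouver la primitive de notre équation de l'accélération a(t) = exp(-t/2)/4 2 fois. En intégrant l'accélération et en utilisant la condition initiale v(0) = -1/2, nous obtenons v(t) = -exp(-t/2)/2. La primitive de la vitesse, avec x(0) = 1, donne la position: x(t) = exp(-t/2). En utilisant x(t) = exp(-t/2) et en substituant t = 5.5607012308196095, nous trouvons x = 0.0620167595334579.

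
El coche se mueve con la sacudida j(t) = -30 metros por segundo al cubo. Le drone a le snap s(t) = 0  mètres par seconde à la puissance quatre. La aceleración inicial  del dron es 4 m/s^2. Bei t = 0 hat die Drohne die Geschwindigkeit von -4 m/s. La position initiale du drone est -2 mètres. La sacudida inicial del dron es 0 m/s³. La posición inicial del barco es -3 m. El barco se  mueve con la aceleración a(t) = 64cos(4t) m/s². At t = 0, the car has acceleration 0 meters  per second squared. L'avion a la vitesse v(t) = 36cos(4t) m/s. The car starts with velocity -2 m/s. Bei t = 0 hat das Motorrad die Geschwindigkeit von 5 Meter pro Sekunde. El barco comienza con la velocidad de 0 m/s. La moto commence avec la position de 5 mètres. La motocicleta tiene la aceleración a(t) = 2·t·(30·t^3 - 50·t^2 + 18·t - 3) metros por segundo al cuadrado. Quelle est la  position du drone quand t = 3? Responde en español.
Debemos encontrar la antiderivada de nuestra ecuación del snap s(t) = 0 4 veces. Integrando el snap y usando la condición inicial j(0) = 0, obtenemos j(t) = 0. La integral de la sacudida es la aceleración. Usando a(0) = 4, obtenemos a(t) = 4. Integrando la aceleración y usando la condición inicial v(0) = -4, obtenemos v(t) = 4·t - 4. Tomando ∫v(t)dt y aplicando x(0) = -2, encontramos x(t) = 2·t^2 - 4·t - 2. Usando x(t) = 2·t^2 - 4·t - 2 y sustituyendo t = 3, encontramos x = 4.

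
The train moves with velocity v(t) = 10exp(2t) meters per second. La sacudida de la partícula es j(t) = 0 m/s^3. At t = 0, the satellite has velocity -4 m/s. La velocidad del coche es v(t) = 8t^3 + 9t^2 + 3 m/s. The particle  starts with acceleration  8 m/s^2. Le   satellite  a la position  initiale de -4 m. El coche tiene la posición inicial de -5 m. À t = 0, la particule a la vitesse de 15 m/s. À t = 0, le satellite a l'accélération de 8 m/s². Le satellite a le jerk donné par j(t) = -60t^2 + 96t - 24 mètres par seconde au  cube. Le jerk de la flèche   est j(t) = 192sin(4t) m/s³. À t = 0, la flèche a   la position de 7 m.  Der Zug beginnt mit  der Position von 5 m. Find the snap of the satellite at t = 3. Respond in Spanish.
Partiendo de la sacudida j(t) = -60·t^2 + 96·t - 24, tomamos 1 derivada. Tomando d/dt de j(t), encontramos s(t) = 96 - 120·t. Tenemos el snap s(t) = 96 - 120·t. Sustituyendo t = 3: s(3) = -264.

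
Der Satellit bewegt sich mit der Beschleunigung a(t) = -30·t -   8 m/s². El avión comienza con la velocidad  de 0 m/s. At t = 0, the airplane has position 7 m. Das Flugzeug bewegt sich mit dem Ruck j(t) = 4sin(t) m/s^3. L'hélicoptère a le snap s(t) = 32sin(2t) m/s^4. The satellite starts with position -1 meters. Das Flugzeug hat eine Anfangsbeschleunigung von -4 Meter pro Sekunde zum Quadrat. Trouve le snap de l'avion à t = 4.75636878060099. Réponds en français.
Pour résoudre ceci, nous devons prendre 1 dérivée de notre équation du jerk j(t) = 4·sin(t). La dérivée du jerk donne le snap: s(t) = 4·cos(t). De l'équation du snap s(t) = 4·cos(t), nous substituons t = 4.75636878060099 pour obtenir s = 0.175862495193877.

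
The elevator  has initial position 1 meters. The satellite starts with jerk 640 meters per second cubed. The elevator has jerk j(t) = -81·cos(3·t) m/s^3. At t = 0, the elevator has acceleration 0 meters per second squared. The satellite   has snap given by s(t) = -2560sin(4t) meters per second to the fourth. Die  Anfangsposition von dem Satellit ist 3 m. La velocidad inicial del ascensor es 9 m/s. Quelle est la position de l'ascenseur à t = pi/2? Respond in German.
Um dies zu lösen, müssen wir 3 Stammfunktionen unserer Gleichung für den Ruck j(t) = -81·cos(3·t) finden. Die Stammfunktion von dem Ruck, mit a(0) = 0, ergibt die Beschleunigung: a(t) = -27·sin(3·t). Durch Integration von der Beschleunigung und Verwendung der Anfangsbedingung v(0) = 9, erhalten wir v(t) = 9·cos(3·t). Mit ∫v(t)dt und Anwendung von x(0) = 1, finden wir x(t) = 3·sin(3·t) + 1. Mit x(t) = 3·sin(3·t) + 1 und Einsetzen von t = pi/2, finden wir x = -2.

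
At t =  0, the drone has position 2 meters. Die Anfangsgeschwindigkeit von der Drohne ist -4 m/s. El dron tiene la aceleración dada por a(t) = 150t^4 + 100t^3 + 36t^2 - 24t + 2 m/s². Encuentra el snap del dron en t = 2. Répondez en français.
Nous devons dériver notre équation de l'accélération a(t) = 150·t^4 + 100·t^3 + 36·t^2 - 24·t + 2 2 fois. En dérivant l'accélération, nous obtenons le jerk: j(t) = 600·t^3 + 300·t^2 + 72·t - 24. En dérivant le jerk, nous obtenons le snap: s(t) = 1800·t^2 + 600·t + 72. Nous avons le snap s(t) = 1800·t^2 + 600·t + 72. En substituant t = 2: s(2) = 8472.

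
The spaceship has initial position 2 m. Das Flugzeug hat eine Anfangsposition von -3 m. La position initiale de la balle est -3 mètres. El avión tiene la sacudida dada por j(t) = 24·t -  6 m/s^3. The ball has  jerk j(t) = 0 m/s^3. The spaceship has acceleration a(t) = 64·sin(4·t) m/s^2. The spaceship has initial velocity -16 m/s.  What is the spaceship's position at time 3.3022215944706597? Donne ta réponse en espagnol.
Para resolver esto, necesitamos tomar 2 integrales de nuestra ecuación de la aceleración a(t) = 64·sin(4·t). Integrando la aceleración y usando la condición inicial v(0) = -16, obtenemos v(t) = -16·cos(4·t). La integral de la velocidad es la posición. Usando x(0) = 2, obtenemos x(t) = 2 - 4·sin(4·t). Usando x(t) = 2 - 4·sin(4·t) y sustituyendo t = 3.3022215944706597, encontramos x = -0.396845730560541.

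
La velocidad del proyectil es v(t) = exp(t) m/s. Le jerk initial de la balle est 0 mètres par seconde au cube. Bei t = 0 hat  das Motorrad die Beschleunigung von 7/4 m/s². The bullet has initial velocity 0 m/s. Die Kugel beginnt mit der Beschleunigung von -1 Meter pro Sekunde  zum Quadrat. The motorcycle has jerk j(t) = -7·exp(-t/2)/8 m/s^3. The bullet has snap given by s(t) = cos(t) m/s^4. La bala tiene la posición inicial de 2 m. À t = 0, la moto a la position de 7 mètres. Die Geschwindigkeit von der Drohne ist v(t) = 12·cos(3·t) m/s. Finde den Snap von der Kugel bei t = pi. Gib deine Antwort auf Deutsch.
Aus der Gleichung für den Snap s(t) = cos(t), setzen wir t = pi ein und erhalten s = -1.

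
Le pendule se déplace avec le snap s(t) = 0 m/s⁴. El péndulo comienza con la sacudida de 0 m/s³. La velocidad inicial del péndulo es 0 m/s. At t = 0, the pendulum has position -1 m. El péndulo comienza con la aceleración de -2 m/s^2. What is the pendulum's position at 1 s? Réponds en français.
En partant du snap s(t) = 0, nous prenons 4 primitives. En prenant ∫s(t)dt et en appliquant j(0) = 0, nous trouvons j(t) = 0. En prenant ∫j(t)dt et en appliquant a(0) = -2, nous trouvons a(t) = -2. En intégrant l'accélération et en utilisant la condition initiale v(0) = 0, nous obtenons v(t) = -2·t. En prenant ∫v(t)dt et en appliquant x(0) = -1, nous trouvons x(t) = -t^2 - 1. Nous avons la position x(t) = -t^2 - 1. En substituant t = 1: x(1) = -2.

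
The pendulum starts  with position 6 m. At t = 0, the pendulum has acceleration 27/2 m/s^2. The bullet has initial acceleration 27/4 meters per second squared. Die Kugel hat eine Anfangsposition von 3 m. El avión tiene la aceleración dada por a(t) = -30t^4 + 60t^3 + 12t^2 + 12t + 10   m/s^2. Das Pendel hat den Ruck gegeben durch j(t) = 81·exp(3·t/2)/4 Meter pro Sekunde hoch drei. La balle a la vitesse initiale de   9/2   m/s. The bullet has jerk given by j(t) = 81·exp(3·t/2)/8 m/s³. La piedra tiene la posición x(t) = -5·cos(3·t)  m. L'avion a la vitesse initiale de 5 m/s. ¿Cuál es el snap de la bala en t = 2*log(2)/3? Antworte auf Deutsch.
Um dies zu lösen, müssen wir 1 Ableitung unserer Gleichung für den Ruck j(t) = 81·exp(3·t/2)/8 nehmen. Durch Ableiten von dem Ruck erhalten wir den Snap: s(t) = 243·exp(3·t/2)/16. Aus der Gleichung für den Snap s(t) = 243·exp(3·t/2)/16, setzen wir t = 2*log(2)/3 ein und erhalten s = 243/8.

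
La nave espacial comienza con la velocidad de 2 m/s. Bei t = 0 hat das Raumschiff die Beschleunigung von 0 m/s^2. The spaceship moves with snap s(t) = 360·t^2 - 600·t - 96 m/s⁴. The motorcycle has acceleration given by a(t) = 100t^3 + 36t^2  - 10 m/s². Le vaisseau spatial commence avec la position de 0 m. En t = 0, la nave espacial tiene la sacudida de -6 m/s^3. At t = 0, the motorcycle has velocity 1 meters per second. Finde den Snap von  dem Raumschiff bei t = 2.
Aus der Gleichung für den Snap s(t) = 360·t^2 - 600·t - 96, setzen wir t = 2 ein und erhalten s = 144.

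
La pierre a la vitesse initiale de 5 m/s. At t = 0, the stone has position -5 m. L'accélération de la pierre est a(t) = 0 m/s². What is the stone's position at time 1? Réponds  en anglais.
To solve this, we need to take 2 antiderivatives of our acceleration equation a(t) = 0. Integrating acceleration and using the initial condition v(0) = 5, we get v(t) = 5. The antiderivative of velocity, with x(0) = -5, gives position: x(t) = 5·t - 5. We have position x(t) = 5·t - 5. Substituting t = 1: x(1) = 0.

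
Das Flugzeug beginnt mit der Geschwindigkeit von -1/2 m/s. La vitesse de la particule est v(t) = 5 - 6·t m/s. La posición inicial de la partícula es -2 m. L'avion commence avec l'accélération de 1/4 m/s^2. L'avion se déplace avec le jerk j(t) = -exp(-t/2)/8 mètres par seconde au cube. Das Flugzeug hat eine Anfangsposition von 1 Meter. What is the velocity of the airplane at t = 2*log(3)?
To solve this, we need to take 2 integrals of our jerk equation j(t) = -exp(-t/2)/8. The integral of jerk, with a(0) = 1/4, gives acceleration: a(t) = exp(-t/2)/4. The antiderivative of acceleration, with v(0) = -1/2, gives velocity: v(t) = -exp(-t/2)/2. Using v(t) = -exp(-t/2)/2 and substituting t = 2*log(3), we find v = -1/6.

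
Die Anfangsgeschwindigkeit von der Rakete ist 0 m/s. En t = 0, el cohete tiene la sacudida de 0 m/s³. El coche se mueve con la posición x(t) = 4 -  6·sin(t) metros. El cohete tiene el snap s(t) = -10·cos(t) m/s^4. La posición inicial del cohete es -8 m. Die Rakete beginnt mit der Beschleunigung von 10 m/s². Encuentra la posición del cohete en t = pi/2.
Para resolver esto, necesitamos tomar 4 antiderivadas de nuestra ecuación del snap s(t) = -10·cos(t). Integrando el snap y usando la condición inicial j(0) = 0, obtenemos j(t) = -10·sin(t). La integral de la sacudida es la aceleración. Usando a(0) = 10, obtenemos a(t) = 10·cos(t). Tomando ∫a(t)dt y aplicando v(0) = 0, encontramos v(t) = 10·sin(t). Tomando ∫v(t)dt y aplicando x(0) = -8, encontramos x(t) = 2 - 10·cos(t). Usando x(t) = 2 - 10·cos(t) y sustituyendo t = pi/2, encontramos x = 2.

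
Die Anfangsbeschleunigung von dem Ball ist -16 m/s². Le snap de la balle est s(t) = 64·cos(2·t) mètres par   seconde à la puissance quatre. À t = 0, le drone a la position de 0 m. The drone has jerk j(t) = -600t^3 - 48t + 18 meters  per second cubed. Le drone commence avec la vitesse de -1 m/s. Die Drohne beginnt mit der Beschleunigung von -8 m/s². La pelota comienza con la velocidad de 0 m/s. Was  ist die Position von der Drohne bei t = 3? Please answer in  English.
Starting from jerk j(t) = -600·t^3 - 48·t + 18, we take 3 integrals. Taking ∫j(t)dt and applying a(0) = -8, we find a(t) = -150·t^4 - 24·t^2 + 18·t - 8. Integrating acceleration and using the initial condition v(0) = -1, we get v(t) = -30·t^5 - 8·t^3 + 9·t^2 - 8·t - 1. The integral of velocity, with x(0) = 0, gives position: x(t) = -5·t^6 - 2·t^4 + 3·t^3 - 4·t^2 - t. We have position x(t) = -5·t^6 - 2·t^4 + 3·t^3 - 4·t^2 - t. Substituting t = 3: x(3) = -3765.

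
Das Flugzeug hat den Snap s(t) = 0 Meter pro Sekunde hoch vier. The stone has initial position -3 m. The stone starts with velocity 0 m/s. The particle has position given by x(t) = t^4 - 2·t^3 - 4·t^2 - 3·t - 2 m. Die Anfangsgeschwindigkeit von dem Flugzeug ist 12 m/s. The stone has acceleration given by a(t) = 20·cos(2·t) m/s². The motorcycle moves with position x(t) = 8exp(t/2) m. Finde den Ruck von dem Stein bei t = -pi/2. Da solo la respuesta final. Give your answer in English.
j(-pi/2) = 0.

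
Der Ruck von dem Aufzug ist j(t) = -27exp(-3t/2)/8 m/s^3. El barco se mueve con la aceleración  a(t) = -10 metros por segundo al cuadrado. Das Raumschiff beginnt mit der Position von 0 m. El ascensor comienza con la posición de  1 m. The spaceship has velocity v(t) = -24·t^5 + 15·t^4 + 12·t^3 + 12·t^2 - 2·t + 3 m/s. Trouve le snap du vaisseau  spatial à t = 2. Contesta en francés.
Pour résoudre ceci, nous devons prendre 3 dérivées de notre équation de la vitesse v(t) = -24·t^5 + 15·t^4 + 12·t^3 + 12·t^2 - 2·t + 3. La dérivée de la vitesse donne l'accélération: a(t) = -120·t^4 + 60·t^3 + 36·t^2 + 24·t - 2. La dérivée de l'accélération donne le jerk: j(t) = -480·t^3 + 180·t^2 + 72·t + 24. En dérivant le jerk, nous obtenons le snap: s(t) = -1440·t^2 + 360·t + 72. De l'équation du snap s(t) = -1440·t^2 + 360·t + 72, nous substituons t = 2 pour obtenir s = -4968.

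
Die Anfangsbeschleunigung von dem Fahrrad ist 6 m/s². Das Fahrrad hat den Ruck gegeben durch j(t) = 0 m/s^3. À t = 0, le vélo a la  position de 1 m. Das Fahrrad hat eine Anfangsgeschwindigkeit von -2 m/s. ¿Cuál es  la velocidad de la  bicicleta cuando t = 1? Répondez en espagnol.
Partiendo de la sacudida j(t) = 0, tomamos 2 integrales. La antiderivada de la sacudida es la aceleración. Usando a(0) = 6, obtenemos a(t) = 6. La integral de la aceleración es la velocidad. Usando v(0) = -2, obtenemos v(t) = 6·t - 2. Tenemos la velocidad v(t) = 6·t - 2. Sustituyendo t = 1: v(1) = 4.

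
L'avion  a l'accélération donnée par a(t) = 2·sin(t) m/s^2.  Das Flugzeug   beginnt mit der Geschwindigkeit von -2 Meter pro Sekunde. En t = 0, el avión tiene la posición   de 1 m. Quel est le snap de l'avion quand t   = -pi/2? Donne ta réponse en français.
Pour résoudre ceci, nous devons prendre 2 dérivées de notre équation de l'accélération a(t) = 2·sin(t). En dérivant l'accélération, nous obtenons le jerk: j(t) = 2·cos(t). En dérivant le jerk, nous obtenons le snap: s(t) = -2·sin(t). En utilisant s(t) = -2·sin(t) et en substituant t = -pi/2, nous trouvons s = 2.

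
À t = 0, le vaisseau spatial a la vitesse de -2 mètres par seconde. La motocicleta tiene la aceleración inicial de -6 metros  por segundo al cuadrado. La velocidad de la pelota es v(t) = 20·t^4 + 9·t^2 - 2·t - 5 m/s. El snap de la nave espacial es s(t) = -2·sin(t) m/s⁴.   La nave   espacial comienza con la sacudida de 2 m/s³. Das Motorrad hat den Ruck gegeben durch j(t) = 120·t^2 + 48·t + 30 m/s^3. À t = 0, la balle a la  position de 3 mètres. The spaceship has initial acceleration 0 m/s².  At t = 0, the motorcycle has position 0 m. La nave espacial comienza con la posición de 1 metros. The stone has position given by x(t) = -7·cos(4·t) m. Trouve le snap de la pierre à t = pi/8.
Pour résoudre ceci, nous devons prendre 4 dérivées de notre équation de la position x(t) = -7·cos(4·t). En dérivant la position, nous obtenons la vitesse: v(t) = 28·sin(4·t). En prenant d/dt de v(t), nous trouvons a(t) = 112·cos(4·t). En dérivant l'accélération, nous obtenons le jerk: j(t) = -448·sin(4·t). La dérivée du jerk donne le snap: s(t) = -1792·cos(4·t). De l'équation du snap s(t) = -1792·cos(4·t), nous substituons t = pi/8 pour obtenir s = 0.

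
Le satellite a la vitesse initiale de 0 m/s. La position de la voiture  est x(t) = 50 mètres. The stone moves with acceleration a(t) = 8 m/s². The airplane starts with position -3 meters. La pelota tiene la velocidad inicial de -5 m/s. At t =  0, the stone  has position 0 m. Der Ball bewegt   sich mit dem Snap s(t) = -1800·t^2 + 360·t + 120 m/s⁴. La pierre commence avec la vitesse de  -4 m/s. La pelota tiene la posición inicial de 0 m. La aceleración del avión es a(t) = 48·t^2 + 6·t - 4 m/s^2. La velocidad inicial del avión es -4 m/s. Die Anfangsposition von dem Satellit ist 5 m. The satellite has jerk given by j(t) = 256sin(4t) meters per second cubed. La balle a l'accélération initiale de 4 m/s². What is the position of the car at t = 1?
Using x(t) = 50 and substituting t = 1, we find x = 50.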